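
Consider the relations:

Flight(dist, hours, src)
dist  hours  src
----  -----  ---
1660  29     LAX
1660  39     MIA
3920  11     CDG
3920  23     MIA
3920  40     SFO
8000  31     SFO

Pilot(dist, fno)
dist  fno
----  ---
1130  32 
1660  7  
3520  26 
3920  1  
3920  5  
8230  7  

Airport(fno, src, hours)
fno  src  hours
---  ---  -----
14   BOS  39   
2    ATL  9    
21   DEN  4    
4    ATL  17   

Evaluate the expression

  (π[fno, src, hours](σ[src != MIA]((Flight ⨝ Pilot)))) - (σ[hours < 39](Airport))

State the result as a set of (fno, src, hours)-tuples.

{(1, CDG, 11), (1, SFO, 40), (5, CDG, 11), (5, SFO, 40), (7, LAX, 29)}

Natural join on dist: {(1660, 29, LAX, 7), (1660, 39, MIA, 7), (3920, 11, CDG, 1), (3920, 11, CDG, 5), (3920, 23, MIA, 1), (3920, 23, MIA, 5), (3920, 40, SFO, 1), (3920, 40, SFO, 5)}
Apply σ_{src != MIA}; surviving tuples: {(1660, 29, LAX, 7), (3920, 11, CDG, 1), (3920, 11, CDG, 5), (3920, 40, SFO, 1), (3920, 40, SFO, 5)}
Projecting to fno, src, hours: {(1, CDG, 11), (1, SFO, 40), (5, CDG, 11), (5, SFO, 40), (7, LAX, 29)}
Apply σ_{hours < 39}; surviving tuples: {(2, ATL, 9), (21, DEN, 4), (4, ATL, 17)}
Difference: {(1, CDG, 11), (1, SFO, 40), (5, CDG, 11), (5, SFO, 40), (7, LAX, 29)} with {(2, ATL, 9), (21, DEN, 4), (4, ATL, 17)} → {(1, CDG, 11), (1, SFO, 40), (5, CDG, 11), (5, SFO, 40), (7, LAX, 29)}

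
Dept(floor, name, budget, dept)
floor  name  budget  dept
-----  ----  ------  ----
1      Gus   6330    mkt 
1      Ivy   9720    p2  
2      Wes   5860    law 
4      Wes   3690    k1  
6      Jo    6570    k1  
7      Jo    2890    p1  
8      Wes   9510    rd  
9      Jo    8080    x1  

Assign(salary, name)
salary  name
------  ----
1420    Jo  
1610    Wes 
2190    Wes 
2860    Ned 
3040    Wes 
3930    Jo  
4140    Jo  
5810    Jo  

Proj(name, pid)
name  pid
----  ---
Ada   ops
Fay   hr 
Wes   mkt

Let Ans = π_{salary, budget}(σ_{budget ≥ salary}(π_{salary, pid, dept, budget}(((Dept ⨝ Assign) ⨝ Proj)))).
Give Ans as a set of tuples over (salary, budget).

Dept ⋈ Assign (natural join on name): {(2, Wes, 5860, law, 1610), (2, Wes, 5860, law, 2190), (2, Wes, 5860, law, 3040), (4, Wes, 3690, k1, 1610), (4, Wes, 3690, k1, 2190), (4, Wes, 3690, k1, 3040), (6, Jo, 6570, k1, 1420), (6, Jo, 6570, k1, 3930), (6, Jo, 6570, k1, 4140), (6, Jo, 6570, k1, 5810), (7, Jo, 2890, p1, 1420), (7, Jo, 2890, p1, 3930), (7, Jo, 2890, p1, 4140), (7, Jo, 2890, p1, 5810), (8, Wes, 9510, rd, 1610), (8, Wes, 9510, rd, 2190), (8, Wes, 9510, rd, 3040), (9, Jo, 8080, x1, 1420), (9, Jo, 8080, x1, 3930), (9, Jo, 8080, x1, 4140), (9, Jo, 8080, x1, 5810)}
(Dept ⨝ Assign) ⋈ Proj (natural join on name): {(2, Wes, 5860, law, 1610, mkt), (2, Wes, 5860, law, 2190, mkt), (2, Wes, 5860, law, 3040, mkt), (4, Wes, 3690, k1, 1610, mkt), (4, Wes, 3690, k1, 2190, mkt), (4, Wes, 3690, k1, 3040, mkt), (8, Wes, 9510, rd, 1610, mkt), (8, Wes, 9510, rd, 2190, mkt), (8, Wes, 9510, rd, 3040, mkt)}
π[salary, pid, dept, budget]: project onto (salary, pid, dept, budget) → {(1610, mkt, k1, 3690), (1610, mkt, law, 5860), (1610, mkt, rd, 9510), (2190, mkt, k1, 3690), (2190, mkt, law, 5860), (2190, mkt, rd, 9510), (3040, mkt, k1, 3690), (3040, mkt, law, 5860), (3040, mkt, rd, 9510)}
σ[budget ≥ salary]: keep tuples satisfying budget ≥ salary → {(1610, mkt, k1, 3690), (1610, mkt, law, 5860), (1610, mkt, rd, 9510), (2190, mkt, k1, 3690), (2190, mkt, law, 5860), (2190, mkt, rd, 9510), (3040, mkt, k1, 3690), (3040, mkt, law, 5860), (3040, mkt, rd, 9510)}
π[salary, budget]: project onto (salary, budget) → {(1610, 3690), (1610, 5860), (1610, 9510), (2190, 3690), (2190, 5860), (2190, 9510), (3040, 3690), (3040, 5860), (3040, 9510)}

{(1610, 3690), (1610, 5860), (1610, 9510), (2190, 3690), (2190, 5860), (2190, 9510), (3040, 3690), (3040, 5860), (3040, 9510)}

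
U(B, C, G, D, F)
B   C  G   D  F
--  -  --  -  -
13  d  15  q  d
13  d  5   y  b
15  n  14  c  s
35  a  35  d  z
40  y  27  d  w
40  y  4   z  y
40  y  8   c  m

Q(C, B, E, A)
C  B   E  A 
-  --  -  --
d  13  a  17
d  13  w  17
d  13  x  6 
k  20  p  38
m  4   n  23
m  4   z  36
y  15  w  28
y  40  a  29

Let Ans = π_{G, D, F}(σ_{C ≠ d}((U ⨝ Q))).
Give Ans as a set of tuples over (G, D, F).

{(27, d, w), (4, z, y), (8, c, m)}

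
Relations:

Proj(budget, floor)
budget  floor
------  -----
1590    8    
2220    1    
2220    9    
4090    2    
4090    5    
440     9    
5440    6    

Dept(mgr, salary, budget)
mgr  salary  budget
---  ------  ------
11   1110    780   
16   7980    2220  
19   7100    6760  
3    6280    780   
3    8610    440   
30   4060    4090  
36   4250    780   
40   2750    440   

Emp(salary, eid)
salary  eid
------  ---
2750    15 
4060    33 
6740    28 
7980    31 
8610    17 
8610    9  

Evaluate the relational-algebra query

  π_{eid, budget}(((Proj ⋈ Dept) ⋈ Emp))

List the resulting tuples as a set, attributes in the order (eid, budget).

{(15, 440), (17, 440), (31, 2220), (33, 4090), (9, 440)}

Natural join on budget: {(2220, 1, 16, 7980), (2220, 9, 16, 7980), (4090, 2, 30, 4060), (4090, 5, 30, 4060), (440, 9, 3, 8610), (440, 9, 40, 2750)}
Natural join on salary: {(2220, 1, 16, 7980, 31), (2220, 9, 16, 7980, 31), (4090, 2, 30, 4060, 33), (4090, 5, 30, 4060, 33), (440, 9, 3, 8610, 17), (440, 9, 3, 8610, 9), (440, 9, 40, 2750, 15)}
Keep only column(s) eid, budget (2 duplicate(s) eliminated): {(15, 440), (17, 440), (31, 2220), (33, 4090), (9, 440)}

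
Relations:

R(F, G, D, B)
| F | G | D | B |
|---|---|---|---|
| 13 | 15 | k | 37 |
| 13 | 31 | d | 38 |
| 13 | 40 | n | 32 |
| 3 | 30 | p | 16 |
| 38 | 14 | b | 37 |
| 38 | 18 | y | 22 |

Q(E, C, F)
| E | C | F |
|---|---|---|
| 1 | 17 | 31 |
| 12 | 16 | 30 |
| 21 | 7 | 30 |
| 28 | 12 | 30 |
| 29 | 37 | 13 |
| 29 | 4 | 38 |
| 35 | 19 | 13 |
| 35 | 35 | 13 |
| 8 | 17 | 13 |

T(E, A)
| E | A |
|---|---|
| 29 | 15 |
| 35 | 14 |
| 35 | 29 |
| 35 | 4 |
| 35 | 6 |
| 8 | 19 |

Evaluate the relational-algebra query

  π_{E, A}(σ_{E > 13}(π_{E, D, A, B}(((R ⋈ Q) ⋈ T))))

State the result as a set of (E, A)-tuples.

{(29, 15), (35, 14), (35, 29), (35, 4), (35, 6)}

Natural join on F: {(13, 15, k, 37, 29, 37), (13, 15, k, 37, 35, 19), (13, 15, k, 37, 35, 35), (13, 15, k, 37, 8, 17), (13, 31, d, 38, 29, 37), (13, 31, d, 38, 35, 19), (13, 31, d, 38, 35, 35), (13, 31, d, 38, 8, 17), (13, 40, n, 32, 29, 37), (13, 40, n, 32, 35, 19), (13, 40, n, 32, 35, 35), (13, 40, n, 32, 8, 17), (38, 14, b, 37, 29, 4), (38, 18, y, 22, 29, 4)}
Natural join on E: {(13, 15, k, 37, 29, 37, 15), (13, 15, k, 37, 35, 19, 14), (13, 15, k, 37, 35, 19, 29), (13, 15, k, 37, 35, 19, 4), (13, 15, k, 37, 35, 19, 6), (13, 15, k, 37, 35, 35, 14), (13, 15, k, 37, 35, 35, 29), (13, 15, k, 37, 35, 35, 4), (13, 15, k, 37, 35, 35, 6), (13, 15, k, 37, 8, 17, 19), (13, 31, d, 38, 29, 37, 15), (13, 31, d, 38, 35, 19, 14), (13, 31, d, 38, 35, 19, 29), (13, 31, d, 38, 35, 19, 4), (13, 31, d, 38, 35, 19, 6), (13, 31, d, 38, 35, 35, 14), (13, 31, d, 38, 35, 35, 29), (13, 31, d, 38, 35, 35, 4), (13, 31, d, 38, 35, 35, 6), (13, 31, d, 38, 8, 17, 19), (13, 40, n, 32, 29, 37, 15), (13, 40, n, 32, 35, 19, 14), (13, 40, n, 32, 35, 19, 29), (13, 40, n, 32, 35, 19, 4), (13, 40, n, 32, 35, 19, 6), (13, 40, n, 32, 35, 35, 14), (13, 40, n, 32, 35, 35, 29), (13, 40, n, 32, 35, 35, 4), (13, 40, n, 32, 35, 35, 6), (13, 40, n, 32, 8, 17, 19), (38, 14, b, 37, 29, 4, 15), (38, 18, y, 22, 29, 4, 15)}
π[E, D, A, B]: project onto (E, D, A, B) (12 duplicate(s) eliminated) → {(29, b, 15, 37), (29, d, 15, 38), (29, k, 15, 37), (29, n, 15, 32), (29, y, 15, 22), (35, d, 14, 38), (35, d, 29, 38), (35, d, 4, 38), (35, d, 6, 38), (35, k, 14, 37), (35, k, 29, 37), (35, k, 4, 37), (35, k, 6, 37), (35, n, 14, 32), (35, n, 29, 32), (35, n, 4, 32), (35, n, 6, 32), (8, d, 19, 38), (8, k, 19, 37), (8, n, 19, 32)}
Selection E > 13: {(29, b, 15, 37), (29, d, 15, 38), (29, k, 15, 37), (29, n, 15, 32), (29, y, 15, 22), (35, d, 14, 38), (35, d, 29, 38), (35, d, 4, 38), (35, d, 6, 38), (35, k, 14, 37), (35, k, 29, 37), (35, k, 4, 37), (35, k, 6, 37), (35, n, 14, 32), (35, n, 29, 32), (35, n, 4, 32), (35, n, 6, 32)}
π[E, A]: project onto (E, A) (12 duplicate(s) eliminated) → {(29, 15), (35, 14), (35, 29), (35, 4), (35, 6)}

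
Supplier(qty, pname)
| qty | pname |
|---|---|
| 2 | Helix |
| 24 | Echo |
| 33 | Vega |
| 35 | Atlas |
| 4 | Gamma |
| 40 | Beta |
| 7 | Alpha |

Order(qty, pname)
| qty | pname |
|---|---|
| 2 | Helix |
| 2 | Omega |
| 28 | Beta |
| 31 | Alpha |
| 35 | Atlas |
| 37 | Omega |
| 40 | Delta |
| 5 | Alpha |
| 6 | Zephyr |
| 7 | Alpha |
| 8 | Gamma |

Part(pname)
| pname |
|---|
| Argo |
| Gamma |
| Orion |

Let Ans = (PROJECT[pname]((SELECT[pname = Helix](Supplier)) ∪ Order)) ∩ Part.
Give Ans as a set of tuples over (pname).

{Gamma}

Filtering on pname = Helix leaves {(2, Helix)}.
Set union of the two operands is {(2, Helix), (2, Omega), (28, Beta), (31, Alpha), (35, Atlas), (37, Omega), (40, Delta), (5, Alpha), (6, Zephyr), (7, Alpha), (8, Gamma)}.
π_{pname} gives {Alpha, Atlas, Beta, Delta, Gamma, Helix, Omega, Zephyr} (3 duplicate(s) eliminated).
Set intersection of the two operands is {Gamma}.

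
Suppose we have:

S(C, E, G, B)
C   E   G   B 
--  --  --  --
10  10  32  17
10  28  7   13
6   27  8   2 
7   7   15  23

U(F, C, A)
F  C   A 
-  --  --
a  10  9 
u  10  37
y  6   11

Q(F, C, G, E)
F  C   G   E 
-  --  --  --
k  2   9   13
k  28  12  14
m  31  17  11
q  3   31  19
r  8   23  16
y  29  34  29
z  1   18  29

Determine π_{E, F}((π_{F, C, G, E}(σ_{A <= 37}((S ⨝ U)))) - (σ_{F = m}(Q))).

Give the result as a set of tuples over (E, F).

Natural join on C: {(10, 10, 32, 17, a, 9), (10, 10, 32, 17, u, 37), (10, 28, 7, 13, a, 9), (10, 28, 7, 13, u, 37), (6, 27, 8, 2, y, 11)}
Filtering on A <= 37 leaves {(10, 10, 32, 17, a, 9), (10, 10, 32, 17, u, 37), (10, 28, 7, 13, a, 9), (10, 28, 7, 13, u, 37), (6, 27, 8, 2, y, 11)}.
Projecting to F, C, G, E: {(a, 10, 32, 10), (a, 10, 7, 28), (u, 10, 32, 10), (u, 10, 7, 28), (y, 6, 8, 27)}
Filtering on F = m leaves {(m, 31, 17, 11)}.
Taking the difference: {(a, 10, 32, 10), (a, 10, 7, 28), (u, 10, 32, 10), (u, 10, 7, 28), (y, 6, 8, 27)}
Projecting to E, F: {(10, a), (10, u), (27, y), (28, a), (28, u)}

{(10, a), (10, u), (27, y), (28, a), (28, u)}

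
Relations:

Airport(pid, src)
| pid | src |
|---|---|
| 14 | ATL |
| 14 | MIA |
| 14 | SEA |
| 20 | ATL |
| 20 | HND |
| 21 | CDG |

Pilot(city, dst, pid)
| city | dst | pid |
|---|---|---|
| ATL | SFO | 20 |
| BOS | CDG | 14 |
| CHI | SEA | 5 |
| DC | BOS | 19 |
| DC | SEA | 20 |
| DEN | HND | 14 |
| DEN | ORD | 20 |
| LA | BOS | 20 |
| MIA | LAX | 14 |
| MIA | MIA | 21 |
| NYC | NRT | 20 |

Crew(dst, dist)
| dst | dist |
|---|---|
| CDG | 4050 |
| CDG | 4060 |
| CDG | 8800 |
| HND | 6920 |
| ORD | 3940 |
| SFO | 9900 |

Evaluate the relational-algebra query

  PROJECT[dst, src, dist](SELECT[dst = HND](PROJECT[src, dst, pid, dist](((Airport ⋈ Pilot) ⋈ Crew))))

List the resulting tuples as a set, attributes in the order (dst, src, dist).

{(HND, ATL, 6920), (HND, MIA, 6920), (HND, SEA, 6920)}

Natural join on pid: {(14, ATL, BOS, CDG), (14, ATL, DEN, HND), (14, ATL, MIA, LAX), (14, MIA, BOS, CDG), (14, MIA, DEN, HND), (14, MIA, MIA, LAX), (14, SEA, BOS, CDG), (14, SEA, DEN, HND), (14, SEA, MIA, LAX), (20, ATL, ATL, SFO), (20, ATL, DC, SEA), (20, ATL, DEN, ORD), (20, ATL, LA, BOS), (20, ATL, NYC, NRT), (20, HND, ATL, SFO), (20, HND, DC, SEA), (20, HND, DEN, ORD), (20, HND, LA, BOS), (20, HND, NYC, NRT), (21, CDG, MIA, MIA)}
Natural join on dst: {(14, ATL, BOS, CDG, 4050), (14, ATL, BOS, CDG, 4060), (14, ATL, BOS, CDG, 8800), (14, ATL, DEN, HND, 6920), (14, MIA, BOS, CDG, 4050), (14, MIA, BOS, CDG, 4060), (14, MIA, BOS, CDG, 8800), (14, MIA, DEN, HND, 6920), (14, SEA, BOS, CDG, 4050), (14, SEA, BOS, CDG, 4060), (14, SEA, BOS, CDG, 8800), (14, SEA, DEN, HND, 6920), (20, ATL, ATL, SFO, 9900), (20, ATL, DEN, ORD, 3940), (20, HND, ATL, SFO, 9900), (20, HND, DEN, ORD, 3940)}
π[src, dst, pid, dist]: project onto (src, dst, pid, dist) → {(ATL, CDG, 14, 4050), (ATL, CDG, 14, 4060), (ATL, CDG, 14, 8800), (ATL, HND, 14, 6920), (ATL, ORD, 20, 3940), (ATL, SFO, 20, 9900), (HND, ORD, 20, 3940), (HND, SFO, 20, 9900), (MIA, CDG, 14, 4050), (MIA, CDG, 14, 4060), (MIA, CDG, 14, 8800), (MIA, HND, 14, 6920), (SEA, CDG, 14, 4050), (SEA, CDG, 14, 4060), (SEA, CDG, 14, 8800), (SEA, HND, 14, 6920)}
Apply σ_{dst = HND}; surviving tuples: {(ATL, HND, 14, 6920), (MIA, HND, 14, 6920), (SEA, HND, 14, 6920)}
π[dst, src, dist]: project onto (dst, src, dist) → {(HND, ATL, 6920), (HND, MIA, 6920), (HND, SEA, 6920)}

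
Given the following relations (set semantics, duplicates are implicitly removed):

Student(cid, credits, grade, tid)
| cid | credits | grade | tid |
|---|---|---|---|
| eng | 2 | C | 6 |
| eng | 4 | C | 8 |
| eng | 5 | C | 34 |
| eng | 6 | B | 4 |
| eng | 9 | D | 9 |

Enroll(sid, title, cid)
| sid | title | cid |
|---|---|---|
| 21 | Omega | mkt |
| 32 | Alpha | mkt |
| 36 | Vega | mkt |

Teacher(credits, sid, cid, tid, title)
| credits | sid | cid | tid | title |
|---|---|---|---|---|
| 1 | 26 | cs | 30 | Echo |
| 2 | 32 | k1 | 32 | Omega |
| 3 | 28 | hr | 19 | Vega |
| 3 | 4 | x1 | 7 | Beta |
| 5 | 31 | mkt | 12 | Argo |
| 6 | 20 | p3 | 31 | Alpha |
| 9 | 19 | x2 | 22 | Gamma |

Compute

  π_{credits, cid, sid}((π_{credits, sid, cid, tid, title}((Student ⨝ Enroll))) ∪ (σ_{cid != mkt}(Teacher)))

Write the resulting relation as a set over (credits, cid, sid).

{(1, cs, 26), (2, k1, 32), (3, hr, 28), (3, x1, 4), (6, p3, 20), (9, x2, 19)}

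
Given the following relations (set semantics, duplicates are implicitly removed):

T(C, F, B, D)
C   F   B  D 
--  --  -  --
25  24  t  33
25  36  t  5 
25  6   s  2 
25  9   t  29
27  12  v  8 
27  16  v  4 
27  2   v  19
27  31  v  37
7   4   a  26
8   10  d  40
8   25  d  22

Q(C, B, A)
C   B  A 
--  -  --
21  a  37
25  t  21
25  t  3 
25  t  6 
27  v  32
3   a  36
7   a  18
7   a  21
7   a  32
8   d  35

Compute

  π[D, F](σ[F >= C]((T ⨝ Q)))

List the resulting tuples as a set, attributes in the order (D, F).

{(22, 25), (37, 31), (40, 10), (5, 36)}

Joining T and Q on C, B yields {(25, 24, t, 33, 21), (25, 24, t, 33, 3), (25, 24, t, 33, 6), (25, 36, t, 5, 21), (25, 36, t, 5, 3), (25, 36, t, 5, 6), (25, 9, t, 29, 21), (25, 9, t, 29, 3), (25, 9, t, 29, 6), (27, 12, v, 8, 32), (27, 16, v, 4, 32), (27, 2, v, 19, 32), (27, 31, v, 37, 32), (7, 4, a, 26, 18), (7, 4, a, 26, 21), (7, 4, a, 26, 32), (8, 10, d, 40, 35), (8, 25, d, 22, 35)}.
Selection F >= C: {(25, 36, t, 5, 21), (25, 36, t, 5, 3), (25, 36, t, 5, 6), (27, 31, v, 37, 32), (8, 10, d, 40, 35), (8, 25, d, 22, 35)}
Keep only column(s) D, F (2 duplicate(s) eliminated): {(22, 25), (37, 31), (40, 10), (5, 36)}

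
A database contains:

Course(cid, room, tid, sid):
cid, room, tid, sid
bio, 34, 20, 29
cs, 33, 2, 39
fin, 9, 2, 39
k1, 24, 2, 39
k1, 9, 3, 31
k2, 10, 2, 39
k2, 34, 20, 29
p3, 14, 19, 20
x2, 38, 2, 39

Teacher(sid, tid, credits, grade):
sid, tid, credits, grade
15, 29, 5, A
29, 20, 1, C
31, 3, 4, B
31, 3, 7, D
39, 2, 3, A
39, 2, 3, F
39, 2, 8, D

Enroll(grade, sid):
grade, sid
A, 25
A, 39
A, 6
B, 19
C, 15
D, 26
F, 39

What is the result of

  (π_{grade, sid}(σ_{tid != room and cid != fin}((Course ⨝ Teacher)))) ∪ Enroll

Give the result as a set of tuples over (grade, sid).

{(A, 25), (A, 39), (A, 6), (B, 19), (B, 31), (C, 15), (C, 29), (D, 26), (D, 31), (D, 39), (F, 39)}

Natural join on tid, sid: {(bio, 34, 20, 29, 1, C), (cs, 33, 2, 39, 3, A), (cs, 33, 2, 39, 3, F), (cs, 33, 2, 39, 8, D), (fin, 9, 2, 39, 3, A), (fin, 9, 2, 39, 3, F), (fin, 9, 2, 39, 8, D), (k1, 24, 2, 39, 3, A), (k1, 24, 2, 39, 3, F), (k1, 24, 2, 39, 8, D), (k1, 9, 3, 31, 4, B), (k1, 9, 3, 31, 7, D), (k2, 10, 2, 39, 3, A), (k2, 10, 2, 39, 3, F), (k2, 10, 2, 39, 8, D), (k2, 34, 20, 29, 1, C), (x2, 38, 2, 39, 3, A), (x2, 38, 2, 39, 3, F), (x2, 38, 2, 39, 8, D)}
σ[tid != room and cid != fin]: keep tuples satisfying tid != room and cid != fin → {(bio, 34, 20, 29, 1, C), (cs, 33, 2, 39, 3, A), (cs, 33, 2, 39, 3, F), (cs, 33, 2, 39, 8, D), (k1, 24, 2, 39, 3, A), (k1, 24, 2, 39, 3, F), (k1, 24, 2, 39, 8, D), (k1, 9, 3, 31, 4, B), (k1, 9, 3, 31, 7, D), (k2, 10, 2, 39, 3, A), (k2, 10, 2, 39, 3, F), (k2, 10, 2, 39, 8, D), (k2, 34, 20, 29, 1, C), (x2, 38, 2, 39, 3, A), (x2, 38, 2, 39, 3, F), (x2, 38, 2, 39, 8, D)}
Projecting to grade, sid (10 duplicate(s) eliminated): {(A, 39), (B, 31), (C, 29), (D, 31), (D, 39), (F, 39)}
Union: {(A, 39), (B, 31), (C, 29), (D, 31), (D, 39), (F, 39)} with {(A, 25), (A, 39), (A, 6), (B, 19), (C, 15), (D, 26), (F, 39)} → {(A, 25), (A, 39), (A, 6), (B, 19), (B, 31), (C, 15), (C, 29), (D, 26), (D, 31), (D, 39), (F, 39)}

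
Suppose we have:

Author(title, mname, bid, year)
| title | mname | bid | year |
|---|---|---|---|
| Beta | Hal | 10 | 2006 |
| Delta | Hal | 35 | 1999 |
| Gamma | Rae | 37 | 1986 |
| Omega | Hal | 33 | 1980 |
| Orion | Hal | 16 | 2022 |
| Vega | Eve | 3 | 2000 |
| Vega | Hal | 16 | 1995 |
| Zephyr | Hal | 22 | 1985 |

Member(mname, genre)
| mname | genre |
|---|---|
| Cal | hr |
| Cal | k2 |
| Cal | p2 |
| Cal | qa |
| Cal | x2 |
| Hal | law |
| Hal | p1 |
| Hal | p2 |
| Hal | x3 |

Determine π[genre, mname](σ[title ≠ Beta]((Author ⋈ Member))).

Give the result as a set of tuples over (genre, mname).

Joining Author and Member on mname yields {(Beta, Hal, 10, 2006, law), (Beta, Hal, 10, 2006, p1), (Beta, Hal, 10, 2006, p2), (Beta, Hal, 10, 2006, x3), (Delta, Hal, 35, 1999, law), (Delta, Hal, 35, 1999, p1), (Delta, Hal, 35, 1999, p2), (Delta, Hal, 35, 1999, x3), (Omega, Hal, 33, 1980, law), (Omega, Hal, 33, 1980, p1), (Omega, Hal, 33, 1980, p2), (Omega, Hal, 33, 1980, x3), (Orion, Hal, 16, 2022, law), (Orion, Hal, 16, 2022, p1), (Orion, Hal, 16, 2022, p2), (Orion, Hal, 16, 2022, x3), (Vega, Hal, 16, 1995, law), (Vega, Hal, 16, 1995, p1), (Vega, Hal, 16, 1995, p2), (Vega, Hal, 16, 1995, x3), (Zephyr, Hal, 22, 1985, law), (Zephyr, Hal, 22, 1985, p1), (Zephyr, Hal, 22, 1985, p2), (Zephyr, Hal, 22, 1985, x3)}.
Apply σ_{title ≠ Beta}; surviving tuples: {(Delta, Hal, 35, 1999, law), (Delta, Hal, 35, 1999, p1), (Delta, Hal, 35, 1999, p2), (Delta, Hal, 35, 1999, x3), (Omega, Hal, 33, 1980, law), (Omega, Hal, 33, 1980, p1), (Omega, Hal, 33, 1980, p2), (Omega, Hal, 33, 1980, x3), (Orion, Hal, 16, 2022, law), (Orion, Hal, 16, 2022, p1), (Orion, Hal, 16, 2022, p2), (Orion, Hal, 16, 2022, x3), (Vega, Hal, 16, 1995, law), (Vega, Hal, 16, 1995, p1), (Vega, Hal, 16, 1995, p2), (Vega, Hal, 16, 1995, x3), (Zephyr, Hal, 22, 1985, law), (Zephyr, Hal, 22, 1985, p1), (Zephyr, Hal, 22, 1985, p2), (Zephyr, Hal, 22, 1985, x3)}
Projecting to genre, mname (16 duplicate(s) eliminated): {(law, Hal), (p1, Hal), (p2, Hal), (x3, Hal)}

{(law, Hal), (p1, Hal), (p2, Hal), (x3, Hal)}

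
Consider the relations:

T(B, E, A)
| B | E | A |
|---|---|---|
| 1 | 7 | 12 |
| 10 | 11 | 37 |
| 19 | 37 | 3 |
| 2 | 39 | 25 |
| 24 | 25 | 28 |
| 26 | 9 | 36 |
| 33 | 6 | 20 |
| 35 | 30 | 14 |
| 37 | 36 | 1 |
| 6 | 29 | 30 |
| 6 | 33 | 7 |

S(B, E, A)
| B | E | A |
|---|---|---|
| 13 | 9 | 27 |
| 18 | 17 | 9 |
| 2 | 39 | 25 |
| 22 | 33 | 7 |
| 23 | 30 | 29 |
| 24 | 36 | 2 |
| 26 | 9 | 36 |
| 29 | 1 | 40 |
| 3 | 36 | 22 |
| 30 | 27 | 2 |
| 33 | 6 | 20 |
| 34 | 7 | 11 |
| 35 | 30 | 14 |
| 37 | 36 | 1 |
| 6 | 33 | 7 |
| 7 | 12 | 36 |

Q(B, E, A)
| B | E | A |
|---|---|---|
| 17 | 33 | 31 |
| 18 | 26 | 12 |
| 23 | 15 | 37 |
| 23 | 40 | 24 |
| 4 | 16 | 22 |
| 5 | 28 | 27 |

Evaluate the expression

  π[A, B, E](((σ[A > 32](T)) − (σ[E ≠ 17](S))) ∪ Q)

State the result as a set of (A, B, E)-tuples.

σ[A > 32]: keep tuples satisfying A > 32 → {(10, 11, 37), (26, 9, 36)}
σ[E ≠ 17]: keep tuples satisfying E ≠ 17 → {(13, 9, 27), (2, 39, 25), (22, 33, 7), (23, 30, 29), (24, 36, 2), (26, 9, 36), (29, 1, 40), (3, 36, 22), (30, 27, 2), (33, 6, 20), (34, 7, 11), (35, 30, 14), (37, 36, 1), (6, 33, 7), (7, 12, 36)}
Difference: {(10, 11, 37), (26, 9, 36)} with {(13, 9, 27), (2, 39, 25), (22, 33, 7), (23, 30, 29), (24, 36, 2), (26, 9, 36), (29, 1, 40), (3, 36, 22), (30, 27, 2), (33, 6, 20), (34, 7, 11), (35, 30, 14), (37, 36, 1), (6, 33, 7), (7, 12, 36)} → {(10, 11, 37)}
Union: {(10, 11, 37)} with {(17, 33, 31), (18, 26, 12), (23, 15, 37), (23, 40, 24), (4, 16, 22), (5, 28, 27)} → {(10, 11, 37), (17, 33, 31), (18, 26, 12), (23, 15, 37), (23, 40, 24), (4, 16, 22), (5, 28, 27)}
π_{A, B, E} gives {(12, 18, 26), (22, 4, 16), (24, 23, 40), (27, 5, 28), (31, 17, 33), (37, 10, 11), (37, 23, 15)}.

{(12, 18, 26), (22, 4, 16), (24, 23, 40), (27, 5, 28), (31, 17, 33), (37, 10, 11), (37, 23, 15)}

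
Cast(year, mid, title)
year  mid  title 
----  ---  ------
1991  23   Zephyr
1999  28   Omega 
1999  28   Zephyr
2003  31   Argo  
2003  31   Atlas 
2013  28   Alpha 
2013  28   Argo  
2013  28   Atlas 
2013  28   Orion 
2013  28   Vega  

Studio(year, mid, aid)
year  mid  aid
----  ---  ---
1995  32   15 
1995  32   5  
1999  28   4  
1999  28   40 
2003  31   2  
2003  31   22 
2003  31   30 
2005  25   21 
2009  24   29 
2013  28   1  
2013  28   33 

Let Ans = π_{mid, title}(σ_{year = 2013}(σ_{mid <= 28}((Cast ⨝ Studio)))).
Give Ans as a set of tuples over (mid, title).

Natural join on year, mid: {(1999, 28, Omega, 4), (1999, 28, Omega, 40), (1999, 28, Zephyr, 4), (1999, 28, Zephyr, 40), (2003, 31, Argo, 2), (2003, 31, Argo, 22), (2003, 31, Argo, 30), (2003, 31, Atlas, 2), (2003, 31, Atlas, 22), (2003, 31, Atlas, 30), (2013, 28, Alpha, 1), (2013, 28, Alpha, 33), (2013, 28, Argo, 1), (2013, 28, Argo, 33), (2013, 28, Atlas, 1), (2013, 28, Atlas, 33), (2013, 28, Orion, 1), (2013, 28, Orion, 33), (2013, 28, Vega, 1), (2013, 28, Vega, 33)}
Filtering on mid <= 28 leaves {(1999, 28, Omega, 4), (1999, 28, Omega, 40), (1999, 28, Zephyr, 4), (1999, 28, Zephyr, 40), (2013, 28, Alpha, 1), (2013, 28, Alpha, 33), (2013, 28, Argo, 1), (2013, 28, Argo, 33), (2013, 28, Atlas, 1), (2013, 28, Atlas, 33), (2013, 28, Orion, 1), (2013, 28, Orion, 33), (2013, 28, Vega, 1), (2013, 28, Vega, 33)}.
Filtering on year = 2013 leaves {(2013, 28, Alpha, 1), (2013, 28, Alpha, 33), (2013, 28, Argo, 1), (2013, 28, Argo, 33), (2013, 28, Atlas, 1), (2013, 28, Atlas, 33), (2013, 28, Orion, 1), (2013, 28, Orion, 33), (2013, 28, Vega, 1), (2013, 28, Vega, 33)}.
Projecting to mid, title (5 duplicate(s) eliminated): {(28, Alpha), (28, Argo), (28, Atlas), (28, Orion), (28, Vega)}

{(28, Alpha), (28, Argo), (28, Atlas), (28, Orion), (28, Vega)}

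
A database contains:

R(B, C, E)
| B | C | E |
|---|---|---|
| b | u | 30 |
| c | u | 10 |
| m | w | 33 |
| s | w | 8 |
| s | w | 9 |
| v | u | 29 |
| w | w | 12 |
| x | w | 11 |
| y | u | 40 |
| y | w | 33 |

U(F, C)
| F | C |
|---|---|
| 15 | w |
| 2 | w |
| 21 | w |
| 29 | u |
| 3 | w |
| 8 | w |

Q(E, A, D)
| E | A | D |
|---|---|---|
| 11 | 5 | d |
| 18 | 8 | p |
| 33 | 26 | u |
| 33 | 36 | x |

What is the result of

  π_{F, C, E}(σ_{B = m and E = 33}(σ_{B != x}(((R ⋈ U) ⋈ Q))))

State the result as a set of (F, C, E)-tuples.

Natural join on C: {(b, u, 30, 29), (c, u, 10, 29), (m, w, 33, 15), (m, w, 33, 2), (m, w, 33, 21), (m, w, 33, 3), (m, w, 33, 8), (s, w, 8, 15), (s, w, 8, 2), (s, w, 8, 21), (s, w, 8, 3), (s, w, 8, 8), (s, w, 9, 15), (s, w, 9, 2), (s, w, 9, 21), (s, w, 9, 3), (s, w, 9, 8), (v, u, 29, 29), (w, w, 12, 15), (w, w, 12, 2), (w, w, 12, 21), (w, w, 12, 3), (w, w, 12, 8), (x, w, 11, 15), (x, w, 11, 2), (x, w, 11, 21), (x, w, 11, 3), (x, w, 11, 8), (y, u, 40, 29), (y, w, 33, 15), (y, w, 33, 2), (y, w, 33, 21), (y, w, 33, 3), (y, w, 33, 8)}
Natural join on E: {(m, w, 33, 15, 26, u), (m, w, 33, 15, 36, x), (m, w, 33, 2, 26, u), (m, w, 33, 2, 36, x), (m, w, 33, 21, 26, u), (m, w, 33, 21, 36, x), (m, w, 33, 3, 26, u), (m, w, 33, 3, 36, x), (m, w, 33, 8, 26, u), (m, w, 33, 8, 36, x), (x, w, 11, 15, 5, d), (x, w, 11, 2, 5, d), (x, w, 11, 21, 5, d), (x, w, 11, 3, 5, d), (x, w, 11, 8, 5, d), (y, w, 33, 15, 26, u), (y, w, 33, 15, 36, x), (y, w, 33, 2, 26, u), (y, w, 33, 2, 36, x), (y, w, 33, 21, 26, u), (y, w, 33, 21, 36, x), (y, w, 33, 3, 26, u), (y, w, 33, 3, 36, x), (y, w, 33, 8, 26, u), (y, w, 33, 8, 36, x)}
Apply σ_{B != x}; surviving tuples: {(m, w, 33, 15, 26, u), (m, w, 33, 15, 36, x), (m, w, 33, 2, 26, u), (m, w, 33, 2, 36, x), (m, w, 33, 21, 26, u), (m, w, 33, 21, 36, x), (m, w, 33, 3, 26, u), (m, w, 33, 3, 36, x), (m, w, 33, 8, 26, u), (m, w, 33, 8, 36, x), (y, w, 33, 15, 26, u), (y, w, 33, 15, 36, x), (y, w, 33, 2, 26, u), (y, w, 33, 2, 36, x), (y, w, 33, 21, 26, u), (y, w, 33, 21, 36, x), (y, w, 33, 3, 26, u), (y, w, 33, 3, 36, x), (y, w, 33, 8, 26, u), (y, w, 33, 8, 36, x)}
Apply σ_{B = m and E = 33}; surviving tuples: {(m, w, 33, 15, 26, u), (m, w, 33, 15, 36, x), (m, w, 33, 2, 26, u), (m, w, 33, 2, 36, x), (m, w, 33, 21, 26, u), (m, w, 33, 21, 36, x), (m, w, 33, 3, 26, u), (m, w, 33, 3, 36, x), (m, w, 33, 8, 26, u), (m, w, 33, 8, 36, x)}
Projecting to F, C, E (5 duplicate(s) eliminated): {(15, w, 33), (2, w, 33), (21, w, 33), (3, w, 33), (8, w, 33)}

{(15, w, 33), (2, w, 33), (21, w, 33), (3, w, 33), (8, w, 33)}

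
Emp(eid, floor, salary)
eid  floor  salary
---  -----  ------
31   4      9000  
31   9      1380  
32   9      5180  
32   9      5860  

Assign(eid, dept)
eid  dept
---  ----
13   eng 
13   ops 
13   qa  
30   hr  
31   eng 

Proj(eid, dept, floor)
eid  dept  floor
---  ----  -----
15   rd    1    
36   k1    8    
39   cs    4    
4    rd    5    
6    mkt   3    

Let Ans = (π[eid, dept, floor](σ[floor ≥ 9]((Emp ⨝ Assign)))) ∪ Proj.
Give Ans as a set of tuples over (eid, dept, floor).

Natural join on eid: {(31, 4, 9000, eng), (31, 9, 1380, eng)}
Apply σ_{floor ≥ 9}; surviving tuples: {(31, 9, 1380, eng)}
π[eid, dept, floor]: project onto (eid, dept, floor) → {(31, eng, 9)}
Union: {(31, eng, 9)} with {(15, rd, 1), (36, k1, 8), (39, cs, 4), (4, rd, 5), (6, mkt, 3)} → {(15, rd, 1), (31, eng, 9), (36, k1, 8), (39, cs, 4), (4, rd, 5), (6, mkt, 3)}

{(15, rd, 1), (31, eng, 9), (36, k1, 8), (39, cs, 4), (4, rd, 5), (6, mkt, 3)}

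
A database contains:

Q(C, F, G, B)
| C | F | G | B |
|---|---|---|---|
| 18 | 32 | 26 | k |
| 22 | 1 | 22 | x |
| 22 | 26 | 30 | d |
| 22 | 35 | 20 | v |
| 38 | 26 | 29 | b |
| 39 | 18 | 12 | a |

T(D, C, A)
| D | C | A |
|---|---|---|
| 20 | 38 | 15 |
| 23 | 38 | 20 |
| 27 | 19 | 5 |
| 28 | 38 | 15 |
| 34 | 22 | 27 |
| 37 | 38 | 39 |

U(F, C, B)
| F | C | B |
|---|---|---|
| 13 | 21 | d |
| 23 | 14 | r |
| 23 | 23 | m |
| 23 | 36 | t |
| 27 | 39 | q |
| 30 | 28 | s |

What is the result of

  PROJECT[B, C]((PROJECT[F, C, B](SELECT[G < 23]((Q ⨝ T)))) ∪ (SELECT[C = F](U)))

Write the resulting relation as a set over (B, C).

Q ⋈ T (natural join on C): {(22, 1, 22, x, 34, 27), (22, 26, 30, d, 34, 27), (22, 35, 20, v, 34, 27), (38, 26, 29, b, 20, 15), (38, 26, 29, b, 23, 20), (38, 26, 29, b, 28, 15), (38, 26, 29, b, 37, 39)}
σ[G < 23]: keep tuples satisfying G < 23 → {(22, 1, 22, x, 34, 27), (22, 35, 20, v, 34, 27)}
Projecting to F, C, B: {(1, 22, x), (35, 22, v)}
σ[C = F]: keep tuples satisfying C = F → {(23, 23, m)}
Union: {(1, 22, x), (35, 22, v)} with {(23, 23, m)} → {(1, 22, x), (23, 23, m), (35, 22, v)}
Projecting to B, C: {(m, 23), (v, 22), (x, 22)}

{(m, 23), (v, 22), (x, 22)}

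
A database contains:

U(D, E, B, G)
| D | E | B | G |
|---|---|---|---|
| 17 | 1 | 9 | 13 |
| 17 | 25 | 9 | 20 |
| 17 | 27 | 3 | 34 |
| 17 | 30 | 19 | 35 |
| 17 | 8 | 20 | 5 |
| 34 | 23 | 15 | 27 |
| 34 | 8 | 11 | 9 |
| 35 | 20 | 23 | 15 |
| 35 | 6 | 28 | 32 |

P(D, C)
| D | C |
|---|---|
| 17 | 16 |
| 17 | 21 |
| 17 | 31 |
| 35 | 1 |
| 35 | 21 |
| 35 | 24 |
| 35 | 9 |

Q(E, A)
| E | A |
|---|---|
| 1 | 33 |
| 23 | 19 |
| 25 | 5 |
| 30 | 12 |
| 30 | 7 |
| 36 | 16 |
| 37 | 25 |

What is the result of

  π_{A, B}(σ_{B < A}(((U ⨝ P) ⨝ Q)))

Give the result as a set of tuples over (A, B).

{(33, 9)}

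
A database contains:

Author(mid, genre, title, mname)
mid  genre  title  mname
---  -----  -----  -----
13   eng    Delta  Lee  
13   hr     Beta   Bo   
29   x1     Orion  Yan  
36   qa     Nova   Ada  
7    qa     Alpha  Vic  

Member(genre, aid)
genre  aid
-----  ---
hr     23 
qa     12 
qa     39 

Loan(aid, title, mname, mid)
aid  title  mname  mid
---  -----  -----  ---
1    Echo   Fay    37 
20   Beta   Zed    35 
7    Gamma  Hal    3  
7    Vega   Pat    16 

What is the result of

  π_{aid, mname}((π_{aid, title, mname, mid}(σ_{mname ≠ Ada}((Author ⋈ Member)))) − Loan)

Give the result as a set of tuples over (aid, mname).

{(12, Vic), (23, Bo), (39, Vic)}

Natural join on genre: {(13, hr, Beta, Bo, 23), (36, qa, Nova, Ada, 12), (36, qa, Nova, Ada, 39), (7, qa, Alpha, Vic, 12), (7, qa, Alpha, Vic, 39)}
Selection mname ≠ Ada: {(13, hr, Beta, Bo, 23), (7, qa, Alpha, Vic, 12), (7, qa, Alpha, Vic, 39)}
Projecting to aid, title, mname, mid: {(12, Alpha, Vic, 7), (23, Beta, Bo, 13), (39, Alpha, Vic, 7)}
Taking the difference: {(12, Alpha, Vic, 7), (23, Beta, Bo, 13), (39, Alpha, Vic, 7)}
Projecting to aid, mname: {(12, Vic), (23, Bo), (39, Vic)}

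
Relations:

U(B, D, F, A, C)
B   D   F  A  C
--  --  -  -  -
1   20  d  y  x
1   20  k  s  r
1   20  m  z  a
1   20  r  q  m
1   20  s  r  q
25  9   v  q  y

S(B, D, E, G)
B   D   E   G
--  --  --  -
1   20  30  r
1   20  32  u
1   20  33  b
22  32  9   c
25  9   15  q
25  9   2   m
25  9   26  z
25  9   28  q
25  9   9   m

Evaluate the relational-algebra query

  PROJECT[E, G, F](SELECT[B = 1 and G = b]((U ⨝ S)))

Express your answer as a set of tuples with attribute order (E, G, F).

Natural join on B, D: {(1, 20, d, y, x, 30, r), (1, 20, d, y, x, 32, u), (1, 20, d, y, x, 33, b), (1, 20, k, s, r, 30, r), (1, 20, k, s, r, 32, u), (1, 20, k, s, r, 33, b), (1, 20, m, z, a, 30, r), (1, 20, m, z, a, 32, u), (1, 20, m, z, a, 33, b), (1, 20, r, q, m, 30, r), (1, 20, r, q, m, 32, u), (1, 20, r, q, m, 33, b), (1, 20, s, r, q, 30, r), (1, 20, s, r, q, 32, u), (1, 20, s, r, q, 33, b), (25, 9, v, q, y, 15, q), (25, 9, v, q, y, 2, m), (25, 9, v, q, y, 26, z), (25, 9, v, q, y, 28, q), (25, 9, v, q, y, 9, m)}
σ[B = 1 and G = b]: keep tuples satisfying B = 1 and G = b → {(1, 20, d, y, x, 33, b), (1, 20, k, s, r, 33, b), (1, 20, m, z, a, 33, b), (1, 20, r, q, m, 33, b), (1, 20, s, r, q, 33, b)}
π_{E, G, F} gives {(33, b, d), (33, b, k), (33, b, m), (33, b, r), (33, b, s)}.

{(33, b, d), (33, b, k), (33, b, m), (33, b, r), (33, b, s)}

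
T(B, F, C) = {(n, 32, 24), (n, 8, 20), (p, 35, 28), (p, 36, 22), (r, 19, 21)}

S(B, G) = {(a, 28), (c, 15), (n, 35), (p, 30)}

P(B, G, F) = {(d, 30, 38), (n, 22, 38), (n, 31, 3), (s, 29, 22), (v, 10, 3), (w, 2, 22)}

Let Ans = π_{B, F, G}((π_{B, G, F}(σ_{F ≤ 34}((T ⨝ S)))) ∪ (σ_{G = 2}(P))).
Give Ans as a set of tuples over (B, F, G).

Joining T and S on B yields {(n, 32, 24, 35), (n, 8, 20, 35), (p, 35, 28, 30), (p, 36, 22, 30)}.
σ[F ≤ 34]: keep tuples satisfying F ≤ 34 → {(n, 32, 24, 35), (n, 8, 20, 35)}
Keep only column(s) B, G, F: {(n, 35, 32), (n, 35, 8)}
σ[G = 2]: keep tuples satisfying G = 2 → {(w, 2, 22)}
Set union of the two operands is {(n, 35, 32), (n, 35, 8), (w, 2, 22)}.
Keep only column(s) B, F, G: {(n, 32, 35), (n, 8, 35), (w, 22, 2)}

{(n, 32, 35), (n, 8, 35), (w, 22, 2)}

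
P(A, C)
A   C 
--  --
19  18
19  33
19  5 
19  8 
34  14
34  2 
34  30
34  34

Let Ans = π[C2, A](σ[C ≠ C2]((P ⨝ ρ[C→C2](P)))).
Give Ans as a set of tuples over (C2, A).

ρ[C→C2]: schema becomes (A, C2); tuples unchanged.
P ⋈ ρ[C→C2](P) (natural join on A): {(19, 18, 18), (19, 18, 33), (19, 18, 5), (19, 18, 8), (19, 33, 18), (19, 33, 33), (19, 33, 5), (19, 33, 8), (19, 5, 18), (19, 5, 33), (19, 5, 5), (19, 5, 8), (19, 8, 18), (19, 8, 33), (19, 8, 5), (19, 8, 8), (34, 14, 14), (34, 14, 2), (34, 14, 30), (34, 14, 34), (34, 2, 14), (34, 2, 2), (34, 2, 30), (34, 2, 34), (34, 30, 14), (34, 30, 2), (34, 30, 30), (34, 30, 34), (34, 34, 14), (34, 34, 2), (34, 34, 30), (34, 34, 34)}
σ[C ≠ C2]: keep tuples satisfying C ≠ C2 → {(19, 18, 33), (19, 18, 5), (19, 18, 8), (19, 33, 18), (19, 33, 5), (19, 33, 8), (19, 5, 18), (19, 5, 33), (19, 5, 8), (19, 8, 18), (19, 8, 33), (19, 8, 5), (34, 14, 2), (34, 14, 30), (34, 14, 34), (34, 2, 14), (34, 2, 30), (34, 2, 34), (34, 30, 14), (34, 30, 2), (34, 30, 34), (34, 34, 14), (34, 34, 2), (34, 34, 30)}
Projecting to C2, A (16 duplicate(s) eliminated): {(14, 34), (18, 19), (2, 34), (30, 34), (33, 19), (34, 34), (5, 19), (8, 19)}

{(14, 34), (18, 19), (2, 34), (30, 34), (33, 19), (34, 34), (5, 19), (8, 19)}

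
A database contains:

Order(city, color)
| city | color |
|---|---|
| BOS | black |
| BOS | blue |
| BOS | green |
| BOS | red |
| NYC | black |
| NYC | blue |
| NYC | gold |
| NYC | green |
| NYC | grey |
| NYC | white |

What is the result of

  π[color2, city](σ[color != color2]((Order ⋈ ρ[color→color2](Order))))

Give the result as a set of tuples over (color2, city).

ρ[color→color2]: schema becomes (city, color2); tuples unchanged.
Order ⋈ ρ[color→color2](Order) (natural join on city): {(BOS, black, black), (BOS, black, blue), (BOS, black, green), (BOS, black, red), (BOS, blue, black), (BOS, blue, blue), (BOS, blue, green), (BOS, blue, red), (BOS, green, black), (BOS, green, blue), (BOS, green, green), (BOS, green, red), (BOS, red, black), (BOS, red, blue), (BOS, red, green), (BOS, red, red), (NYC, black, black), (NYC, black, blue), (NYC, black, gold), (NYC, black, green), (NYC, black, grey), (NYC, black, white), (NYC, blue, black), (NYC, blue, blue), (NYC, blue, gold), (NYC, blue, green), (NYC, blue, grey), (NYC, blue, white), (NYC, gold, black), (NYC, gold, blue), (NYC, gold, gold), (NYC, gold, green), (NYC, gold, grey), (NYC, gold, white), (NYC, green, black), (NYC, green, blue), (NYC, green, gold), (NYC, green, green), (NYC, green, grey), (NYC, green, white), (NYC, grey, black), (NYC, grey, blue), (NYC, grey, gold), (NYC, grey, green), (NYC, grey, grey), (NYC, grey, white), (NYC, white, black), (NYC, white, blue), (NYC, white, gold), (NYC, white, green), (NYC, white, grey), (NYC, white, white)}
σ[color != color2]: keep tuples satisfying color != color2 → {(BOS, black, blue), (BOS, black, green), (BOS, black, red), (BOS, blue, black), (BOS, blue, green), (BOS, blue, red), (BOS, green, black), (BOS, green, blue), (BOS, green, red), (BOS, red, black), (BOS, red, blue), (BOS, red, green), (NYC, black, blue), (NYC, black, gold), (NYC, black, green), (NYC, black, grey), (NYC, black, white), (NYC, blue, black), (NYC, blue, gold), (NYC, blue, green), (NYC, blue, grey), (NYC, blue, white), (NYC, gold, black), (NYC, gold, blue), (NYC, gold, green), (NYC, gold, grey), (NYC, gold, white), (NYC, green, black), (NYC, green, blue), (NYC, green, gold), (NYC, green, grey), (NYC, green, white), (NYC, grey, black), (NYC, grey, blue), (NYC, grey, gold), (NYC, grey, green), (NYC, grey, white), (NYC, white, black), (NYC, white, blue), (NYC, white, gold), (NYC, white, green), (NYC, white, grey)}
Projecting to color2, city (32 duplicate(s) eliminated): {(black, BOS), (black, NYC), (blue, BOS), (blue, NYC), (gold, NYC), (green, BOS), (green, NYC), (grey, NYC), (red, BOS), (white, NYC)}

{(black, BOS), (black, NYC), (blue, BOS), (blue, NYC), (gold, NYC), (green, BOS), (green, NYC), (grey, NYC), (red, BOS), (white, NYC)}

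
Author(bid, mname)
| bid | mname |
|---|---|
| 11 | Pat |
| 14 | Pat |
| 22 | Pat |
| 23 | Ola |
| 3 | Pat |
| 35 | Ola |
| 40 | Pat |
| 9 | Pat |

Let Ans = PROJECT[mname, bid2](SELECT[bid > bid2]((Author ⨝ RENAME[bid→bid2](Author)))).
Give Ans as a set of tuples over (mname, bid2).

{(Ola, 23), (Pat, 11), (Pat, 14), (Pat, 22), (Pat, 3), (Pat, 9)}

ρ[bid→bid2]: schema becomes (bid2, mname); tuples unchanged.
Joining Author and RENAME[bid→bid2](Author) on mname yields {(11, Pat, 11), (11, Pat, 14), (11, Pat, 22), (11, Pat, 3), (11, Pat, 40), (11, Pat, 9), (14, Pat, 11), (14, Pat, 14), (14, Pat, 22), (14, Pat, 3), (14, Pat, 40), (14, Pat, 9), (22, Pat, 11), (22, Pat, 14), (22, Pat, 22), (22, Pat, 3), (22, Pat, 40), (22, Pat, 9), (23, Ola, 23), (23, Ola, 35), (3, Pat, 11), (3, Pat, 14), (3, Pat, 22), (3, Pat, 3), (3, Pat, 40), (3, Pat, 9), (35, Ola, 23), (35, Ola, 35), (40, Pat, 11), (40, Pat, 14), (40, Pat, 22), (40, Pat, 3), (40, Pat, 40), (40, Pat, 9), (9, Pat, 11), (9, Pat, 14), (9, Pat, 22), (9, Pat, 3), (9, Pat, 40), (9, Pat, 9)}.
Filtering on bid > bid2 leaves {(11, Pat, 3), (11, Pat, 9), (14, Pat, 11), (14, Pat, 3), (14, Pat, 9), (22, Pat, 11), (22, Pat, 14), (22, Pat, 3), (22, Pat, 9), (35, Ola, 23), (40, Pat, 11), (40, Pat, 14), (40, Pat, 22), (40, Pat, 3), (40, Pat, 9), (9, Pat, 3)}.
π[mname, bid2]: project onto (mname, bid2) (10 duplicate(s) eliminated) → {(Ola, 23), (Pat, 11), (Pat, 14), (Pat, 22), (Pat, 3), (Pat, 9)}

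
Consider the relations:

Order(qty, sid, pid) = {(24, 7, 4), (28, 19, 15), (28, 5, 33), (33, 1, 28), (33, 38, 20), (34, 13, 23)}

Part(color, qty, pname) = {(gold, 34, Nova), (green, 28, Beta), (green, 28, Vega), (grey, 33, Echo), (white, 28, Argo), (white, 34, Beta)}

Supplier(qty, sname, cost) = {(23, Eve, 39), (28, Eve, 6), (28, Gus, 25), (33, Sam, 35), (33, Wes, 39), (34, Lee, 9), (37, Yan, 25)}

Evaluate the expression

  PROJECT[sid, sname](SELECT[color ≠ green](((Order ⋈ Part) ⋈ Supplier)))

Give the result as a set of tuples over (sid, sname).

Joining Order and Part on qty yields {(28, 19, 15, green, Beta), (28, 19, 15, green, Vega), (28, 19, 15, white, Argo), (28, 5, 33, green, Beta), (28, 5, 33, green, Vega), (28, 5, 33, white, Argo), (33, 1, 28, grey, Echo), (33, 38, 20, grey, Echo), (34, 13, 23, gold, Nova), (34, 13, 23, white, Beta)}.
Joining (Order ⋈ Part) and Supplier on qty yields {(28, 19, 15, green, Beta, Eve, 6), (28, 19, 15, green, Beta, Gus, 25), (28, 19, 15, green, Vega, Eve, 6), (28, 19, 15, green, Vega, Gus, 25), (28, 19, 15, white, Argo, Eve, 6), (28, 19, 15, white, Argo, Gus, 25), (28, 5, 33, green, Beta, Eve, 6), (28, 5, 33, green, Beta, Gus, 25), (28, 5, 33, green, Vega, Eve, 6), (28, 5, 33, green, Vega, Gus, 25), (28, 5, 33, white, Argo, Eve, 6), (28, 5, 33, white, Argo, Gus, 25), (33, 1, 28, grey, Echo, Sam, 35), (33, 1, 28, grey, Echo, Wes, 39), (33, 38, 20, grey, Echo, Sam, 35), (33, 38, 20, grey, Echo, Wes, 39), (34, 13, 23, gold, Nova, Lee, 9), (34, 13, 23, white, Beta, Lee, 9)}.
Apply σ_{color ≠ green}; surviving tuples: {(28, 19, 15, white, Argo, Eve, 6), (28, 19, 15, white, Argo, Gus, 25), (28, 5, 33, white, Argo, Eve, 6), (28, 5, 33, white, Argo, Gus, 25), (33, 1, 28, grey, Echo, Sam, 35), (33, 1, 28, grey, Echo, Wes, 39), (33, 38, 20, grey, Echo, Sam, 35), (33, 38, 20, grey, Echo, Wes, 39), (34, 13, 23, gold, Nova, Lee, 9), (34, 13, 23, white, Beta, Lee, 9)}
π_{sid, sname} gives {(1, Sam), (1, Wes), (13, Lee), (19, Eve), (19, Gus), (38, Sam), (38, Wes), (5, Eve), (5, Gus)} (1 duplicate(s) eliminated).

{(1, Sam), (1, Wes), (13, Lee), (19, Eve), (19, Gus), (38, Sam), (38, Wes), (5, Eve), (5, Gus)}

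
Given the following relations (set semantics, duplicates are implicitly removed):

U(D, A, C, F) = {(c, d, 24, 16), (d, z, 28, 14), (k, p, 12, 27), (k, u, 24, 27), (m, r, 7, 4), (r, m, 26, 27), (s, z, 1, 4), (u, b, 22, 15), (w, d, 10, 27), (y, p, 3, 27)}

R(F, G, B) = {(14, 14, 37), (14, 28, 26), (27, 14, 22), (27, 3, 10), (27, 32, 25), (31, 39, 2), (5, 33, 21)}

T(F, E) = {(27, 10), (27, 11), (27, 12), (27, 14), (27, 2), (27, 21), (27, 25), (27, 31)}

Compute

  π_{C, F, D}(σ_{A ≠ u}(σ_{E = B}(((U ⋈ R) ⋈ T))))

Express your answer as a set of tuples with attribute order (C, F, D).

{(10, 27, w), (12, 27, k), (26, 27, r), (3, 27, y)}

U ⋈ R (natural join on F): {(d, z, 28, 14, 14, 37), (d, z, 28, 14, 28, 26), (k, p, 12, 27, 14, 22), (k, p, 12, 27, 3, 10), (k, p, 12, 27, 32, 25), (k, u, 24, 27, 14, 22), (k, u, 24, 27, 3, 10), (k, u, 24, 27, 32, 25), (r, m, 26, 27, 14, 22), (r, m, 26, 27, 3, 10), (r, m, 26, 27, 32, 25), (w, d, 10, 27, 14, 22), (w, d, 10, 27, 3, 10), (w, d, 10, 27, 32, 25), (y, p, 3, 27, 14, 22), (y, p, 3, 27, 3, 10), (y, p, 3, 27, 32, 25)}
(U ⋈ R) ⋈ T (natural join on F): {(k, p, 12, 27, 14, 22, 10), (k, p, 12, 27, 14, 22, 11), (k, p, 12, 27, 14, 22, 12), (k, p, 12, 27, 14, 22, 14), (k, p, 12, 27, 14, 22, 2), (k, p, 12, 27, 14, 22, 21), (k, p, 12, 27, 14, 22, 25), (k, p, 12, 27, 14, 22, 31), (k, p, 12, 27, 3, 10, 10), (k, p, 12, 27, 3, 10, 11), (k, p, 12, 27, 3, 10, 12), (k, p, 12, 27, 3, 10, 14), (k, p, 12, 27, 3, 10, 2), (k, p, 12, 27, 3, 10, 21), (k, p, 12, 27, 3, 10, 25), (k, p, 12, 27, 3, 10, 31), (k, p, 12, 27, 32, 25, 10), (k, p, 12, 27, 32, 25, 11), (k, p, 12, 27, 32, 25, 12), (k, p, 12, 27, 32, 25, 14), (k, p, 12, 27, 32, 25, 2), (k, p, 12, 27, 32, 25, 21), (k, p, 12, 27, 32, 25, 25), (k, p, 12, 27, 32, 25, 31), (k, u, 24, 27, 14, 22, 10), (k, u, 24, 27, 14, 22, 11), (k, u, 24, 27, 14, 22, 12), (k, u, 24, 27, 14, 22, 14), (k, u, 24, 27, 14, 22, 2), (k, u, 24, 27, 14, 22, 21), (k, u, 24, 27, 14, 22, 25), (k, u, 24, 27, 14, 22, 31), (k, u, 24, 27, 3, 10, 10), (k, u, 24, 27, 3, 10, 11), (k, u, 24, 27, 3, 10, 12), (k, u, 24, 27, 3, 10, 14), (k, u, 24, 27, 3, 10, 2), (k, u, 24, 27, 3, 10, 21), (k, u, 24, 27, 3, 10, 25), (k, u, 24, 27, 3, 10, 31), (k, u, 24, 27, 32, 25, 10), (k, u, 24, 27, 32, 25, 11), (k, u, 24, 27, 32, 25, 12), (k, u, 24, 27, 32, 25, 14), (k, u, 24, 27, 32, 25, 2), (k, u, 24, 27, 32, 25, 21), (k, u, 24, 27, 32, 25, 25), (k, u, 24, 27, 32, 25, 31), (r, m, 26, 27, 14, 22, 10), (r, m, 26, 27, 14, 22, 11), (r, m, 26, 27, 14, 22, 12), (r, m, 26, 27, 14, 22, 14), (r, m, 26, 27, 14, 22, 2), (r, m, 26, 27, 14, 22, 21), (r, m, 26, 27, 14, 22, 25), (r, m, 26, 27, 14, 22, 31), (r, m, 26, 27, 3, 10, 10), (r, m, 26, 27, 3, 10, 11), (r, m, 26, 27, 3, 10, 12), (r, m, 26, 27, 3, 10, 14), (r, m, 26, 27, 3, 10, 2), (r, m, 26, 27, 3, 10, 21), (r, m, 26, 27, 3, 10, 25), (r, m, 26, 27, 3, 10, 31), (r, m, 26, 27, 32, 25, 10), (r, m, 26, 27, 32, 25, 11), (r, m, 26, 27, 32, 25, 12), (r, m, 26, 27, 32, 25, 14), (r, m, 26, 27, 32, 25, 2), (r, m, 26, 27, 32, 25, 21), (r, m, 26, 27, 32, 25, 25), (r, m, 26, 27, 32, 25, 31), (w, d, 10, 27, 14, 22, 10), (w, d, 10, 27, 14, 22, 11), (w, d, 10, 27, 14, 22, 12), (w, d, 10, 27, 14, 22, 14), (w, d, 10, 27, 14, 22, 2), (w, d, 10, 27, 14, 22, 21), (w, d, 10, 27, 14, 22, 25), (w, d, 10, 27, 14, 22, 31), (w, d, 10, 27, 3, 10, 10), (w, d, 10, 27, 3, 10, 11), (w, d, 10, 27, 3, 10, 12), (w, d, 10, 27, 3, 10, 14), (w, d, 10, 27, 3, 10, 2), (w, d, 10, 27, 3, 10, 21), (w, d, 10, 27, 3, 10, 25), (w, d, 10, 27, 3, 10, 31), (w, d, 10, 27, 32, 25, 10), (w, d, 10, 27, 32, 25, 11), (w, d, 10, 27, 32, 25, 12), (w, d, 10, 27, 32, 25, 14), (w, d, 10, 27, 32, 25, 2), (w, d, 10, 27, 32, 25, 21), (w, d, 10, 27, 32, 25, 25), (w, d, 10, 27, 32, 25, 31), (y, p, 3, 27, 14, 22, 10), (y, p, 3, 27, 14, 22, 11), (y, p, 3, 27, 14, 22, 12), (y, p, 3, 27, 14, 22, 14), (y, p, 3, 27, 14, 22, 2), (y, p, 3, 27, 14, 22, 21), (y, p, 3, 27, 14, 22, 25), (y, p, 3, 27, 14, 22, 31), (y, p, 3, 27, 3, 10, 10), (y, p, 3, 27, 3, 10, 11), (y, p, 3, 27, 3, 10, 12), (y, p, 3, 27, 3, 10, 14), (y, p, 3, 27, 3, 10, 2), (y, p, 3, 27, 3, 10, 21), (y, p, 3, 27, 3, 10, 25), (y, p, 3, 27, 3, 10, 31), (y, p, 3, 27, 32, 25, 10), (y, p, 3, 27, 32, 25, 11), (y, p, 3, 27, 32, 25, 12), (y, p, 3, 27, 32, 25, 14), (y, p, 3, 27, 32, 25, 2), (y, p, 3, 27, 32, 25, 21), (y, p, 3, 27, 32, 25, 25), (y, p, 3, 27, 32, 25, 31)}
Filtering on E = B leaves {(k, p, 12, 27, 3, 10, 10), (k, p, 12, 27, 32, 25, 25), (k, u, 24, 27, 3, 10, 10), (k, u, 24, 27, 32, 25, 25), (r, m, 26, 27, 3, 10, 10), (r, m, 26, 27, 32, 25, 25), (w, d, 10, 27, 3, 10, 10), (w, d, 10, 27, 32, 25, 25), (y, p, 3, 27, 3, 10, 10), (y, p, 3, 27, 32, 25, 25)}.
Filtering on A ≠ u leaves {(k, p, 12, 27, 3, 10, 10), (k, p, 12, 27, 32, 25, 25), (r, m, 26, 27, 3, 10, 10), (r, m, 26, 27, 32, 25, 25), (w, d, 10, 27, 3, 10, 10), (w, d, 10, 27, 32, 25, 25), (y, p, 3, 27, 3, 10, 10), (y, p, 3, 27, 32, 25, 25)}.
Keep only column(s) C, F, D (4 duplicate(s) eliminated): {(10, 27, w), (12, 27, k), (26, 27, r), (3, 27, y)}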